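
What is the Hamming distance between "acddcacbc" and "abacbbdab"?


Comparing "acddcacbc" and "abacbbdab" position by position:
  Position 0: 'a' vs 'a' => same
  Position 1: 'c' vs 'b' => differ
  Position 2: 'd' vs 'a' => differ
  Position 3: 'd' vs 'c' => differ
  Position 4: 'c' vs 'b' => differ
  Position 5: 'a' vs 'b' => differ
  Position 6: 'c' vs 'd' => differ
  Position 7: 'b' vs 'a' => differ
  Position 8: 'c' vs 'b' => differ
Total differences (Hamming distance): 8

8


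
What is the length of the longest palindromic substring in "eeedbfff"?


Input: "eeedbfff"
Checking substrings for palindromes:
  [0:3] "eee" (len 3) => palindrome
  [5:8] "fff" (len 3) => palindrome
  [0:2] "ee" (len 2) => palindrome
  [1:3] "ee" (len 2) => palindrome
  [5:7] "ff" (len 2) => palindrome
  [6:8] "ff" (len 2) => palindrome
Longest palindromic substring: "eee" with length 3

3


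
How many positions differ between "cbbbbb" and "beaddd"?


Comparing "cbbbbb" and "beaddd" position by position:
  Position 0: 'c' vs 'b' => DIFFER
  Position 1: 'b' vs 'e' => DIFFER
  Position 2: 'b' vs 'a' => DIFFER
  Position 3: 'b' vs 'd' => DIFFER
  Position 4: 'b' vs 'd' => DIFFER
  Position 5: 'b' vs 'd' => DIFFER
Positions that differ: 6

6


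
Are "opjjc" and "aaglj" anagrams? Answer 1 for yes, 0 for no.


Strings: "opjjc", "aaglj"
Sorted first:  cjjop
Sorted second: aagjl
Differ at position 0: 'c' vs 'a' => not anagrams

0


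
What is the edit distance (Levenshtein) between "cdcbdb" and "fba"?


Computing edit distance: "cdcbdb" -> "fba"
DP table:
           f    b    a
      0    1    2    3
  c   1    1    2    3
  d   2    2    2    3
  c   3    3    3    3
  b   4    4    3    4
  d   5    5    4    4
  b   6    6    5    5
Edit distance = dp[6][3] = 5

5


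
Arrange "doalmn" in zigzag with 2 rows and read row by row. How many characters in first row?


Zigzag "doalmn" into 2 rows:
Placing characters:
  'd' => row 0
  'o' => row 1
  'a' => row 0
  'l' => row 1
  'm' => row 0
  'n' => row 1
Rows:
  Row 0: "dam"
  Row 1: "oln"
First row length: 3

3


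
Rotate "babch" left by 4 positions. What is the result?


Input: "babch", rotate left by 4
First 4 characters: "babc"
Remaining characters: "h"
Concatenate remaining + first: "h" + "babc" = "hbabc"

hbabc


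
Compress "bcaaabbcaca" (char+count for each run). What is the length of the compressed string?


Input: bcaaabbcaca
Runs:
  'b' x 1 => "b1"
  'c' x 1 => "c1"
  'a' x 3 => "a3"
  'b' x 2 => "b2"
  'c' x 1 => "c1"
  'a' x 1 => "a1"
  'c' x 1 => "c1"
  'a' x 1 => "a1"
Compressed: "b1c1a3b2c1a1c1a1"
Compressed length: 16

16


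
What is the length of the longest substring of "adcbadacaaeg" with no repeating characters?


Input: "adcbadacaaeg"
Sliding window (track last position of each char):
  Position 0 ('a'): window [0,0] length 1 -- new best
  Position 1 ('d'): window [0,1] length 2 -- new best
  Position 2 ('c'): window [0,2] length 3 -- new best
  Position 3 ('b'): window [0,3] length 4 -- new best
  Position 4 ('a'): repeat (last at 0), move window start to 1
  Position 4 ('a'): window [1,4] length 4
  Position 5 ('d'): repeat (last at 1), move window start to 2
  Position 5 ('d'): window [2,5] length 4
  Position 6 ('a'): repeat (last at 4), move window start to 5
  Position 6 ('a'): window [5,6] length 2
  Position 7 ('c'): window [5,7] length 3
  Position 8 ('a'): repeat (last at 6), move window start to 7
  Position 8 ('a'): window [7,8] length 2
  Position 9 ('a'): repeat (last at 8), move window start to 9
  Position 9 ('a'): window [9,9] length 1
  Position 10 ('e'): window [9,10] length 2
  Position 11 ('g'): window [9,11] length 3
Longest substring with no repeats: "adcb" with length 4

4


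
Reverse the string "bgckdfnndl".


Input: bgckdfnndl
Reading characters right to left:
  Position 9: 'l'
  Position 8: 'd'
  Position 7: 'n'
  Position 6: 'n'
  Position 5: 'f'
  Position 4: 'd'
  Position 3: 'k'
  Position 2: 'c'
  Position 1: 'g'
  Position 0: 'b'
Reversed: ldnnfdkcgb

ldnnfdkcgb


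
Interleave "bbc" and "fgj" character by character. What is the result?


Interleaving "bbc" and "fgj":
  Position 0: 'b' from first, 'f' from second => "bf"
  Position 1: 'b' from first, 'g' from second => "bg"
  Position 2: 'c' from first, 'j' from second => "cj"
Result: bfbgcj

bfbgcj


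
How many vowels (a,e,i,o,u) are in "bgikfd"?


Input: bgikfd
Checking each character:
  'b' at position 0: consonant
  'g' at position 1: consonant
  'i' at position 2: vowel (running total: 1)
  'k' at position 3: consonant
  'f' at position 4: consonant
  'd' at position 5: consonant
Total vowels: 1

1


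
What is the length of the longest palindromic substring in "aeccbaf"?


Input: "aeccbaf"
Checking substrings for palindromes:
  [2:4] "cc" (len 2) => palindrome
Longest palindromic substring: "cc" with length 2

2


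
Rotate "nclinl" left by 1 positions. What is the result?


Input: "nclinl", rotate left by 1
First 1 characters: "n"
Remaining characters: "clinl"
Concatenate remaining + first: "clinl" + "n" = "clinln"

clinln


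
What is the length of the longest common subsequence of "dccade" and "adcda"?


LCS of "dccade" and "adcda"
DP table:
           a    d    c    d    a
      0    0    0    0    0    0
  d   0    0    1    1    1    1
  c   0    0    1    2    2    2
  c   0    0    1    2    2    2
  a   0    1    1    2    2    3
  d   0    1    2    2    3    3
  e   0    1    2    2    3    3
LCS length = dp[6][5] = 3

3


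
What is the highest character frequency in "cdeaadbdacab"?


Input: cdeaadbdacab
Character counts:
  'a': 4
  'b': 2
  'c': 2
  'd': 3
  'e': 1
Maximum frequency: 4

4


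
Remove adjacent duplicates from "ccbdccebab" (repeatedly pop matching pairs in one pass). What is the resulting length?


Input: ccbdccebab
Stack-based adjacent duplicate removal:
  Read 'c': push. Stack: c
  Read 'c': matches stack top 'c' => pop. Stack: (empty)
  Read 'b': push. Stack: b
  Read 'd': push. Stack: bd
  Read 'c': push. Stack: bdc
  Read 'c': matches stack top 'c' => pop. Stack: bd
  Read 'e': push. Stack: bde
  Read 'b': push. Stack: bdeb
  Read 'a': push. Stack: bdeba
  Read 'b': push. Stack: bdebab
Final stack: "bdebab" (length 6)

6


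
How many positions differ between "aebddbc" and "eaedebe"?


Comparing "aebddbc" and "eaedebe" position by position:
  Position 0: 'a' vs 'e' => DIFFER
  Position 1: 'e' vs 'a' => DIFFER
  Position 2: 'b' vs 'e' => DIFFER
  Position 3: 'd' vs 'd' => same
  Position 4: 'd' vs 'e' => DIFFER
  Position 5: 'b' vs 'b' => same
  Position 6: 'c' vs 'e' => DIFFER
Positions that differ: 5

5


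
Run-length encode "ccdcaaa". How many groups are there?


Input: ccdcaaa
Scanning for consecutive runs:
  Group 1: 'c' x 2 (positions 0-1)
  Group 2: 'd' x 1 (positions 2-2)
  Group 3: 'c' x 1 (positions 3-3)
  Group 4: 'a' x 3 (positions 4-6)
Total groups: 4

4


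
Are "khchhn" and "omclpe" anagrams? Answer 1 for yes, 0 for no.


Strings: "khchhn", "omclpe"
Sorted first:  chhhkn
Sorted second: celmop
Differ at position 1: 'h' vs 'e' => not anagrams

0


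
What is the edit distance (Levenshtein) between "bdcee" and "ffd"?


Computing edit distance: "bdcee" -> "ffd"
DP table:
           f    f    d
      0    1    2    3
  b   1    1    2    3
  d   2    2    2    2
  c   3    3    3    3
  e   4    4    4    4
  e   5    5    5    5
Edit distance = dp[5][3] = 5

5


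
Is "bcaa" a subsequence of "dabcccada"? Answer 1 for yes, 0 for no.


Check if "bcaa" is a subsequence of "dabcccada"
Greedy scan:
  Position 0 ('d'): no match needed
  Position 1 ('a'): no match needed
  Position 2 ('b'): matches sub[0] = 'b'
  Position 3 ('c'): matches sub[1] = 'c'
  Position 4 ('c'): no match needed
  Position 5 ('c'): no match needed
  Position 6 ('a'): matches sub[2] = 'a'
  Position 7 ('d'): no match needed
  Position 8 ('a'): matches sub[3] = 'a'
All 4 characters matched => is a subsequence

1


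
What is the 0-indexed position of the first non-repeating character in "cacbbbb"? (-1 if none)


Input: cacbbbb
Character frequencies:
  'a': 1
  'b': 4
  'c': 2
Scanning left to right for freq == 1:
  Position 0 ('c'): freq=2, skip
  Position 1 ('a'): unique! => answer = 1

1


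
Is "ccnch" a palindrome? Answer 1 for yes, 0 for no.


Input: ccnch
Reversed: hcncc
  Compare pos 0 ('c') with pos 4 ('h'): MISMATCH
  Compare pos 1 ('c') with pos 3 ('c'): match
Result: not a palindrome

0


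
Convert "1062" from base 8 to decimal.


Input: "1062" in base 8
Positional expansion:
  Digit '1' (value 1) x 8^3 = 512
  Digit '0' (value 0) x 8^2 = 0
  Digit '6' (value 6) x 8^1 = 48
  Digit '2' (value 2) x 8^0 = 2
Sum = 562

562


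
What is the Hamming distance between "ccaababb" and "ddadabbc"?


Comparing "ccaababb" and "ddadabbc" position by position:
  Position 0: 'c' vs 'd' => differ
  Position 1: 'c' vs 'd' => differ
  Position 2: 'a' vs 'a' => same
  Position 3: 'a' vs 'd' => differ
  Position 4: 'b' vs 'a' => differ
  Position 5: 'a' vs 'b' => differ
  Position 6: 'b' vs 'b' => same
  Position 7: 'b' vs 'c' => differ
Total differences (Hamming distance): 6

6


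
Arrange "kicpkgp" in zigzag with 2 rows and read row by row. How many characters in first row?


Zigzag "kicpkgp" into 2 rows:
Placing characters:
  'k' => row 0
  'i' => row 1
  'c' => row 0
  'p' => row 1
  'k' => row 0
  'g' => row 1
  'p' => row 0
Rows:
  Row 0: "kckp"
  Row 1: "ipg"
First row length: 4

4


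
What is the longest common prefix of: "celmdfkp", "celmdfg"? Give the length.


Words: celmdfkp, celmdfg
  Position 0: all 'c' => match
  Position 1: all 'e' => match
  Position 2: all 'l' => match
  Position 3: all 'm' => match
  Position 4: all 'd' => match
  Position 5: all 'f' => match
  Position 6: ('k', 'g') => mismatch, stop
LCP = "celmdf" (length 6)

6


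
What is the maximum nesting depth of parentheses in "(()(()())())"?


Input: "(()(()())())"
Tracking depth:
  Position 0 '(': depth becomes 1
  Position 1 '(': depth becomes 2
  Position 2 ')': depth becomes 1
  Position 3 '(': depth becomes 2
  Position 4 '(': depth becomes 3
  Position 5 ')': depth becomes 2
  Position 6 '(': depth becomes 3
  Position 7 ')': depth becomes 2
  Position 8 ')': depth becomes 1
  Position 9 '(': depth becomes 2
  Position 10 ')': depth becomes 1
  Position 11 ')': depth becomes 0
Maximum depth reached: 3

3


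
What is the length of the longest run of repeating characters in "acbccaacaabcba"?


Input: "acbccaacaabcba"
Scanning for longest run:
  Position 1 ('c'): new char, reset run to 1
  Position 2 ('b'): new char, reset run to 1
  Position 3 ('c'): new char, reset run to 1
  Position 4 ('c'): continues run of 'c', length=2
  Position 5 ('a'): new char, reset run to 1
  Position 6 ('a'): continues run of 'a', length=2
  Position 7 ('c'): new char, reset run to 1
  Position 8 ('a'): new char, reset run to 1
  Position 9 ('a'): continues run of 'a', length=2
  Position 10 ('b'): new char, reset run to 1
  Position 11 ('c'): new char, reset run to 1
  Position 12 ('b'): new char, reset run to 1
  Position 13 ('a'): new char, reset run to 1
Longest run: 'c' with length 2

2


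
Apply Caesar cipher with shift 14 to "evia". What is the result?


Caesar cipher: shift "evia" by 14
  'e' (pos 4) + 14 = pos 18 = 's'
  'v' (pos 21) + 14 = pos 9 = 'j'
  'i' (pos 8) + 14 = pos 22 = 'w'
  'a' (pos 0) + 14 = pos 14 = 'o'
Result: sjwo

sjwo


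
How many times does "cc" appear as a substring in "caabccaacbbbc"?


Searching for "cc" in "caabccaacbbbc"
Scanning each position:
  Position 0: "ca" => no
  Position 1: "aa" => no
  Position 2: "ab" => no
  Position 3: "bc" => no
  Position 4: "cc" => MATCH
  Position 5: "ca" => no
  Position 6: "aa" => no
  Position 7: "ac" => no
  Position 8: "cb" => no
  Position 9: "bb" => no
  Position 10: "bb" => no
  Position 11: "bc" => no
Total occurrences: 1

1


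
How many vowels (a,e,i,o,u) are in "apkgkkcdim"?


Input: apkgkkcdim
Checking each character:
  'a' at position 0: vowel (running total: 1)
  'p' at position 1: consonant
  'k' at position 2: consonant
  'g' at position 3: consonant
  'k' at position 4: consonant
  'k' at position 5: consonant
  'c' at position 6: consonant
  'd' at position 7: consonant
  'i' at position 8: vowel (running total: 2)
  'm' at position 9: consonant
Total vowels: 2

2


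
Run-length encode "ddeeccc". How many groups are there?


Input: ddeeccc
Scanning for consecutive runs:
  Group 1: 'd' x 2 (positions 0-1)
  Group 2: 'e' x 2 (positions 2-3)
  Group 3: 'c' x 3 (positions 4-6)
Total groups: 3

3


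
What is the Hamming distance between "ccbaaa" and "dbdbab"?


Comparing "ccbaaa" and "dbdbab" position by position:
  Position 0: 'c' vs 'd' => differ
  Position 1: 'c' vs 'b' => differ
  Position 2: 'b' vs 'd' => differ
  Position 3: 'a' vs 'b' => differ
  Position 4: 'a' vs 'a' => same
  Position 5: 'a' vs 'b' => differ
Total differences (Hamming distance): 5

5


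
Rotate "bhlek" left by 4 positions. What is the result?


Input: "bhlek", rotate left by 4
First 4 characters: "bhle"
Remaining characters: "k"
Concatenate remaining + first: "k" + "bhle" = "kbhle"

kbhle


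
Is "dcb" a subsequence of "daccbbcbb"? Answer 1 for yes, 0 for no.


Check if "dcb" is a subsequence of "daccbbcbb"
Greedy scan:
  Position 0 ('d'): matches sub[0] = 'd'
  Position 1 ('a'): no match needed
  Position 2 ('c'): matches sub[1] = 'c'
  Position 3 ('c'): no match needed
  Position 4 ('b'): matches sub[2] = 'b'
  Position 5 ('b'): no match needed
  Position 6 ('c'): no match needed
  Position 7 ('b'): no match needed
  Position 8 ('b'): no match needed
All 3 characters matched => is a subsequence

1


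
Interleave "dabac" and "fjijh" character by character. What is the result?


Interleaving "dabac" and "fjijh":
  Position 0: 'd' from first, 'f' from second => "df"
  Position 1: 'a' from first, 'j' from second => "aj"
  Position 2: 'b' from first, 'i' from second => "bi"
  Position 3: 'a' from first, 'j' from second => "aj"
  Position 4: 'c' from first, 'h' from second => "ch"
Result: dfajbiajch

dfajbiajch


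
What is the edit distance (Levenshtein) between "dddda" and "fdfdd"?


Computing edit distance: "dddda" -> "fdfdd"
DP table:
           f    d    f    d    d
      0    1    2    3    4    5
  d   1    1    1    2    3    4
  d   2    2    1    2    2    3
  d   3    3    2    2    2    2
  d   4    4    3    3    2    2
  a   5    5    4    4    3    3
Edit distance = dp[5][5] = 3

3


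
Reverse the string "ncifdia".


Input: ncifdia
Reading characters right to left:
  Position 6: 'a'
  Position 5: 'i'
  Position 4: 'd'
  Position 3: 'f'
  Position 2: 'i'
  Position 1: 'c'
  Position 0: 'n'
Reversed: aidficn

aidficn


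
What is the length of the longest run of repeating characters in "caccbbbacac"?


Input: "caccbbbacac"
Scanning for longest run:
  Position 1 ('a'): new char, reset run to 1
  Position 2 ('c'): new char, reset run to 1
  Position 3 ('c'): continues run of 'c', length=2
  Position 4 ('b'): new char, reset run to 1
  Position 5 ('b'): continues run of 'b', length=2
  Position 6 ('b'): continues run of 'b', length=3
  Position 7 ('a'): new char, reset run to 1
  Position 8 ('c'): new char, reset run to 1
  Position 9 ('a'): new char, reset run to 1
  Position 10 ('c'): new char, reset run to 1
Longest run: 'b' with length 3

3


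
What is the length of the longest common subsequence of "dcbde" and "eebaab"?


LCS of "dcbde" and "eebaab"
DP table:
           e    e    b    a    a    b
      0    0    0    0    0    0    0
  d   0    0    0    0    0    0    0
  c   0    0    0    0    0    0    0
  b   0    0    0    1    1    1    1
  d   0    0    0    1    1    1    1
  e   0    1    1    1    1    1    1
LCS length = dp[5][6] = 1

1


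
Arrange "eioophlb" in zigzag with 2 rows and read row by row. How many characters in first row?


Zigzag "eioophlb" into 2 rows:
Placing characters:
  'e' => row 0
  'i' => row 1
  'o' => row 0
  'o' => row 1
  'p' => row 0
  'h' => row 1
  'l' => row 0
  'b' => row 1
Rows:
  Row 0: "eopl"
  Row 1: "iohb"
First row length: 4

4


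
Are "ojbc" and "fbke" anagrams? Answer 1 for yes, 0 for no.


Strings: "ojbc", "fbke"
Sorted first:  bcjo
Sorted second: befk
Differ at position 1: 'c' vs 'e' => not anagrams

0


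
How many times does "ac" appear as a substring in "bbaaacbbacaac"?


Searching for "ac" in "bbaaacbbacaac"
Scanning each position:
  Position 0: "bb" => no
  Position 1: "ba" => no
  Position 2: "aa" => no
  Position 3: "aa" => no
  Position 4: "ac" => MATCH
  Position 5: "cb" => no
  Position 6: "bb" => no
  Position 7: "ba" => no
  Position 8: "ac" => MATCH
  Position 9: "ca" => no
  Position 10: "aa" => no
  Position 11: "ac" => MATCH
Total occurrences: 3

3


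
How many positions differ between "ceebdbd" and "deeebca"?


Comparing "ceebdbd" and "deeebca" position by position:
  Position 0: 'c' vs 'd' => DIFFER
  Position 1: 'e' vs 'e' => same
  Position 2: 'e' vs 'e' => same
  Position 3: 'b' vs 'e' => DIFFER
  Position 4: 'd' vs 'b' => DIFFER
  Position 5: 'b' vs 'c' => DIFFER
  Position 6: 'd' vs 'a' => DIFFER
Positions that differ: 5

5


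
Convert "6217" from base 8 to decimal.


Input: "6217" in base 8
Positional expansion:
  Digit '6' (value 6) x 8^3 = 3072
  Digit '2' (value 2) x 8^2 = 128
  Digit '1' (value 1) x 8^1 = 8
  Digit '7' (value 7) x 8^0 = 7
Sum = 3215

3215


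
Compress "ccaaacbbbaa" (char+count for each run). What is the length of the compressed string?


Input: ccaaacbbbaa
Runs:
  'c' x 2 => "c2"
  'a' x 3 => "a3"
  'c' x 1 => "c1"
  'b' x 3 => "b3"
  'a' x 2 => "a2"
Compressed: "c2a3c1b3a2"
Compressed length: 10

10


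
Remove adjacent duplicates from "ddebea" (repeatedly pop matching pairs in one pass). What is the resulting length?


Input: ddebea
Stack-based adjacent duplicate removal:
  Read 'd': push. Stack: d
  Read 'd': matches stack top 'd' => pop. Stack: (empty)
  Read 'e': push. Stack: e
  Read 'b': push. Stack: eb
  Read 'e': push. Stack: ebe
  Read 'a': push. Stack: ebea
Final stack: "ebea" (length 4)

4


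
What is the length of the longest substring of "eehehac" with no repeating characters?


Input: "eehehac"
Sliding window (track last position of each char):
  Position 0 ('e'): window [0,0] length 1 -- new best
  Position 1 ('e'): repeat (last at 0), move window start to 1
  Position 1 ('e'): window [1,1] length 1
  Position 2 ('h'): window [1,2] length 2 -- new best
  Position 3 ('e'): repeat (last at 1), move window start to 2
  Position 3 ('e'): window [2,3] length 2
  Position 4 ('h'): repeat (last at 2), move window start to 3
  Position 4 ('h'): window [3,4] length 2
  Position 5 ('a'): window [3,5] length 3 -- new best
  Position 6 ('c'): window [3,6] length 4 -- new best
Longest substring with no repeats: "ehac" with length 4

4


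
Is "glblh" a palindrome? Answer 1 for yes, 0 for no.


Input: glblh
Reversed: hlblg
  Compare pos 0 ('g') with pos 4 ('h'): MISMATCH
  Compare pos 1 ('l') with pos 3 ('l'): match
Result: not a palindrome

0


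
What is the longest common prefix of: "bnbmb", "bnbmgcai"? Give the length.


Words: bnbmb, bnbmgcai
  Position 0: all 'b' => match
  Position 1: all 'n' => match
  Position 2: all 'b' => match
  Position 3: all 'm' => match
  Position 4: ('b', 'g') => mismatch, stop
LCP = "bnbm" (length 4)

4


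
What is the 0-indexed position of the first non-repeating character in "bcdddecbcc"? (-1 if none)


Input: bcdddecbcc
Character frequencies:
  'b': 2
  'c': 4
  'd': 3
  'e': 1
Scanning left to right for freq == 1:
  Position 0 ('b'): freq=2, skip
  Position 1 ('c'): freq=4, skip
  Position 2 ('d'): freq=3, skip
  Position 3 ('d'): freq=3, skip
  Position 4 ('d'): freq=3, skip
  Position 5 ('e'): unique! => answer = 5

5


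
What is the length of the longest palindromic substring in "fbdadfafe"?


Input: "fbdadfafe"
Checking substrings for palindromes:
  [2:5] "dad" (len 3) => palindrome
  [5:8] "faf" (len 3) => palindrome
Longest palindromic substring: "dad" with length 3

3


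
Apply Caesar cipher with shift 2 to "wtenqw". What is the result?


Caesar cipher: shift "wtenqw" by 2
  'w' (pos 22) + 2 = pos 24 = 'y'
  't' (pos 19) + 2 = pos 21 = 'v'
  'e' (pos 4) + 2 = pos 6 = 'g'
  'n' (pos 13) + 2 = pos 15 = 'p'
  'q' (pos 16) + 2 = pos 18 = 's'
  'w' (pos 22) + 2 = pos 24 = 'y'
Result: yvgpsy

yvgpsy


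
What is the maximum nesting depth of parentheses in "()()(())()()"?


Input: "()()(())()()"
Tracking depth:
  Position 0 '(': depth becomes 1
  Position 1 ')': depth becomes 0
  Position 2 '(': depth becomes 1
  Position 3 ')': depth becomes 0
  Position 4 '(': depth becomes 1
  Position 5 '(': depth becomes 2
  Position 6 ')': depth becomes 1
  Position 7 ')': depth becomes 0
  Position 8 '(': depth becomes 1
  Position 9 ')': depth becomes 0
  Position 10 '(': depth becomes 1
  Position 11 ')': depth becomes 0
Maximum depth reached: 2

2


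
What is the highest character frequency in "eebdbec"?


Input: eebdbec
Character counts:
  'b': 2
  'c': 1
  'd': 1
  'e': 3
Maximum frequency: 3

3


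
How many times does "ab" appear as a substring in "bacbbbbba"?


Searching for "ab" in "bacbbbbba"
Scanning each position:
  Position 0: "ba" => no
  Position 1: "ac" => no
  Position 2: "cb" => no
  Position 3: "bb" => no
  Position 4: "bb" => no
  Position 5: "bb" => no
  Position 6: "bb" => no
  Position 7: "ba" => no
Total occurrences: 0

0


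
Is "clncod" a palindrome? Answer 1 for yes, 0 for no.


Input: clncod
Reversed: docnlc
  Compare pos 0 ('c') with pos 5 ('d'): MISMATCH
  Compare pos 1 ('l') with pos 4 ('o'): MISMATCH
  Compare pos 2 ('n') with pos 3 ('c'): MISMATCH
Result: not a palindrome

0


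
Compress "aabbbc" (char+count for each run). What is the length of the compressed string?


Input: aabbbc
Runs:
  'a' x 2 => "a2"
  'b' x 3 => "b3"
  'c' x 1 => "c1"
Compressed: "a2b3c1"
Compressed length: 6

6


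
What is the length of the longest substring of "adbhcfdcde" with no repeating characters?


Input: "adbhcfdcde"
Sliding window (track last position of each char):
  Position 0 ('a'): window [0,0] length 1 -- new best
  Position 1 ('d'): window [0,1] length 2 -- new best
  Position 2 ('b'): window [0,2] length 3 -- new best
  Position 3 ('h'): window [0,3] length 4 -- new best
  Position 4 ('c'): window [0,4] length 5 -- new best
  Position 5 ('f'): window [0,5] length 6 -- new best
  Position 6 ('d'): repeat (last at 1), move window start to 2
  Position 6 ('d'): window [2,6] length 5
  Position 7 ('c'): repeat (last at 4), move window start to 5
  Position 7 ('c'): window [5,7] length 3
  Position 8 ('d'): repeat (last at 6), move window start to 7
  Position 8 ('d'): window [7,8] length 2
  Position 9 ('e'): window [7,9] length 3
Longest substring with no repeats: "adbhcf" with length 6

6


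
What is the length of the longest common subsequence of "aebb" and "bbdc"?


LCS of "aebb" and "bbdc"
DP table:
           b    b    d    c
      0    0    0    0    0
  a   0    0    0    0    0
  e   0    0    0    0    0
  b   0    1    1    1    1
  b   0    1    2    2    2
LCS length = dp[4][4] = 2

2


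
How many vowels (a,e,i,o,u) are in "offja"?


Input: offja
Checking each character:
  'o' at position 0: vowel (running total: 1)
  'f' at position 1: consonant
  'f' at position 2: consonant
  'j' at position 3: consonant
  'a' at position 4: vowel (running total: 2)
Total vowels: 2

2


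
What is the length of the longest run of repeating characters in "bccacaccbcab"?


Input: "bccacaccbcab"
Scanning for longest run:
  Position 1 ('c'): new char, reset run to 1
  Position 2 ('c'): continues run of 'c', length=2
  Position 3 ('a'): new char, reset run to 1
  Position 4 ('c'): new char, reset run to 1
  Position 5 ('a'): new char, reset run to 1
  Position 6 ('c'): new char, reset run to 1
  Position 7 ('c'): continues run of 'c', length=2
  Position 8 ('b'): new char, reset run to 1
  Position 9 ('c'): new char, reset run to 1
  Position 10 ('a'): new char, reset run to 1
  Position 11 ('b'): new char, reset run to 1
Longest run: 'c' with length 2

2


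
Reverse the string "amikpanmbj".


Input: amikpanmbj
Reading characters right to left:
  Position 9: 'j'
  Position 8: 'b'
  Position 7: 'm'
  Position 6: 'n'
  Position 5: 'a'
  Position 4: 'p'
  Position 3: 'k'
  Position 2: 'i'
  Position 1: 'm'
  Position 0: 'a'
Reversed: jbmnapkima

jbmnapkima


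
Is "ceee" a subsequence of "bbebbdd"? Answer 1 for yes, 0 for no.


Check if "ceee" is a subsequence of "bbebbdd"
Greedy scan:
  Position 0 ('b'): no match needed
  Position 1 ('b'): no match needed
  Position 2 ('e'): no match needed
  Position 3 ('b'): no match needed
  Position 4 ('b'): no match needed
  Position 5 ('d'): no match needed
  Position 6 ('d'): no match needed
Only matched 0/4 characters => not a subsequence

0


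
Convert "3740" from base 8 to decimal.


Input: "3740" in base 8
Positional expansion:
  Digit '3' (value 3) x 8^3 = 1536
  Digit '7' (value 7) x 8^2 = 448
  Digit '4' (value 4) x 8^1 = 32
  Digit '0' (value 0) x 8^0 = 0
Sum = 2016

2016


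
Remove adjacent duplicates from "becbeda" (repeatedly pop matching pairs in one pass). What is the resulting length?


Input: becbeda
Stack-based adjacent duplicate removal:
  Read 'b': push. Stack: b
  Read 'e': push. Stack: be
  Read 'c': push. Stack: bec
  Read 'b': push. Stack: becb
  Read 'e': push. Stack: becbe
  Read 'd': push. Stack: becbed
  Read 'a': push. Stack: becbeda
Final stack: "becbeda" (length 7)

7


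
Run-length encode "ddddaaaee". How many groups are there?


Input: ddddaaaee
Scanning for consecutive runs:
  Group 1: 'd' x 4 (positions 0-3)
  Group 2: 'a' x 3 (positions 4-6)
  Group 3: 'e' x 2 (positions 7-8)
Total groups: 3

3


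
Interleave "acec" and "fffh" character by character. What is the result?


Interleaving "acec" and "fffh":
  Position 0: 'a' from first, 'f' from second => "af"
  Position 1: 'c' from first, 'f' from second => "cf"
  Position 2: 'e' from first, 'f' from second => "ef"
  Position 3: 'c' from first, 'h' from second => "ch"
Result: afcfefch

afcfefch


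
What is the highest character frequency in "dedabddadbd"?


Input: dedabddadbd
Character counts:
  'a': 2
  'b': 2
  'd': 6
  'e': 1
Maximum frequency: 6

6


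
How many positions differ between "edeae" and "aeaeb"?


Comparing "edeae" and "aeaeb" position by position:
  Position 0: 'e' vs 'a' => DIFFER
  Position 1: 'd' vs 'e' => DIFFER
  Position 2: 'e' vs 'a' => DIFFER
  Position 3: 'a' vs 'e' => DIFFER
  Position 4: 'e' vs 'b' => DIFFER
Positions that differ: 5

5


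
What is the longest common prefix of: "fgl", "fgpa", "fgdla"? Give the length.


Words: fgl, fgpa, fgdla
  Position 0: all 'f' => match
  Position 1: all 'g' => match
  Position 2: ('l', 'p', 'd') => mismatch, stop
LCP = "fg" (length 2)

2


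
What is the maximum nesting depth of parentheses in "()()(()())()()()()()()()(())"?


Input: "()()(()())()()()()()()()(())"
Tracking depth:
  Position 0 '(': depth becomes 1
  Position 1 ')': depth becomes 0
  Position 2 '(': depth becomes 1
  Position 3 ')': depth becomes 0
  Position 4 '(': depth becomes 1
  Position 5 '(': depth becomes 2
  Position 6 ')': depth becomes 1
  Position 7 '(': depth becomes 2
  Position 8 ')': depth becomes 1
  Position 9 ')': depth becomes 0
  Position 10 '(': depth becomes 1
  Position 11 ')': depth becomes 0
  Position 12 '(': depth becomes 1
  Position 13 ')': depth becomes 0
  Position 14 '(': depth becomes 1
  Position 15 ')': depth becomes 0
  Position 16 '(': depth becomes 1
  Position 17 ')': depth becomes 0
  Position 18 '(': depth becomes 1
  Position 19 ')': depth becomes 0
  Position 20 '(': depth becomes 1
  Position 21 ')': depth becomes 0
  Position 22 '(': depth becomes 1
  Position 23 ')': depth becomes 0
  Position 24 '(': depth becomes 1
  Position 25 '(': depth becomes 2
  Position 26 ')': depth becomes 1
  Position 27 ')': depth becomes 0
Maximum depth reached: 2

2


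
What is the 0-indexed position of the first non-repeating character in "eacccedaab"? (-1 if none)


Input: eacccedaab
Character frequencies:
  'a': 3
  'b': 1
  'c': 3
  'd': 1
  'e': 2
Scanning left to right for freq == 1:
  Position 0 ('e'): freq=2, skip
  Position 1 ('a'): freq=3, skip
  Position 2 ('c'): freq=3, skip
  Position 3 ('c'): freq=3, skip
  Position 4 ('c'): freq=3, skip
  Position 5 ('e'): freq=2, skip
  Position 6 ('d'): unique! => answer = 6

6


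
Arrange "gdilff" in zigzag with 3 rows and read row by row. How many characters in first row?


Zigzag "gdilff" into 3 rows:
Placing characters:
  'g' => row 0
  'd' => row 1
  'i' => row 2
  'l' => row 1
  'f' => row 0
  'f' => row 1
Rows:
  Row 0: "gf"
  Row 1: "dlf"
  Row 2: "i"
First row length: 2

2


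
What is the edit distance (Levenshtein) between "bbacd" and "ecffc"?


Computing edit distance: "bbacd" -> "ecffc"
DP table:
           e    c    f    f    c
      0    1    2    3    4    5
  b   1    1    2    3    4    5
  b   2    2    2    3    4    5
  a   3    3    3    3    4    5
  c   4    4    3    4    4    4
  d   5    5    4    4    5    5
Edit distance = dp[5][5] = 5

5


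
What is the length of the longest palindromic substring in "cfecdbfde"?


Input: "cfecdbfde"
Checking substrings for palindromes:
  No multi-char palindromic substrings found
Longest palindromic substring: "c" with length 1

1


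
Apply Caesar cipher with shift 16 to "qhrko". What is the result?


Caesar cipher: shift "qhrko" by 16
  'q' (pos 16) + 16 = pos 6 = 'g'
  'h' (pos 7) + 16 = pos 23 = 'x'
  'r' (pos 17) + 16 = pos 7 = 'h'
  'k' (pos 10) + 16 = pos 0 = 'a'
  'o' (pos 14) + 16 = pos 4 = 'e'
Result: gxhae

gxhae


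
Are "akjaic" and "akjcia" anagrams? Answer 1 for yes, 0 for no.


Strings: "akjaic", "akjcia"
Sorted first:  aacijk
Sorted second: aacijk
Sorted forms match => anagrams

1


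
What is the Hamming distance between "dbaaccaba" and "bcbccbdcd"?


Comparing "dbaaccaba" and "bcbccbdcd" position by position:
  Position 0: 'd' vs 'b' => differ
  Position 1: 'b' vs 'c' => differ
  Position 2: 'a' vs 'b' => differ
  Position 3: 'a' vs 'c' => differ
  Position 4: 'c' vs 'c' => same
  Position 5: 'c' vs 'b' => differ
  Position 6: 'a' vs 'd' => differ
  Position 7: 'b' vs 'c' => differ
  Position 8: 'a' vs 'd' => differ
Total differences (Hamming distance): 8

8


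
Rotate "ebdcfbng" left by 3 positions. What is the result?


Input: "ebdcfbng", rotate left by 3
First 3 characters: "ebd"
Remaining characters: "cfbng"
Concatenate remaining + first: "cfbng" + "ebd" = "cfbngebd"

cfbngebd


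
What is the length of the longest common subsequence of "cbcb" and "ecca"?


LCS of "cbcb" and "ecca"
DP table:
           e    c    c    a
      0    0    0    0    0
  c   0    0    1    1    1
  b   0    0    1    1    1
  c   0    0    1    2    2
  b   0    0    1    2    2
LCS length = dp[4][4] = 2

2


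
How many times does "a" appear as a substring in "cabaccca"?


Searching for "a" in "cabaccca"
Scanning each position:
  Position 0: "c" => no
  Position 1: "a" => MATCH
  Position 2: "b" => no
  Position 3: "a" => MATCH
  Position 4: "c" => no
  Position 5: "c" => no
  Position 6: "c" => no
  Position 7: "a" => MATCH
Total occurrences: 3

3


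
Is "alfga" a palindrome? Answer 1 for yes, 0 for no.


Input: alfga
Reversed: agfla
  Compare pos 0 ('a') with pos 4 ('a'): match
  Compare pos 1 ('l') with pos 3 ('g'): MISMATCH
Result: not a palindrome

0


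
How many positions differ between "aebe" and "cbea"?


Comparing "aebe" and "cbea" position by position:
  Position 0: 'a' vs 'c' => DIFFER
  Position 1: 'e' vs 'b' => DIFFER
  Position 2: 'b' vs 'e' => DIFFER
  Position 3: 'e' vs 'a' => DIFFER
Positions that differ: 4

4


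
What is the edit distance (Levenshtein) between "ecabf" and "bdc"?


Computing edit distance: "ecabf" -> "bdc"
DP table:
           b    d    c
      0    1    2    3
  e   1    1    2    3
  c   2    2    2    2
  a   3    3    3    3
  b   4    3    4    4
  f   5    4    4    5
Edit distance = dp[5][3] = 5

5


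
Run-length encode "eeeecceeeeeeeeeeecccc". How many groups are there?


Input: eeeecceeeeeeeeeeecccc
Scanning for consecutive runs:
  Group 1: 'e' x 4 (positions 0-3)
  Group 2: 'c' x 2 (positions 4-5)
  Group 3: 'e' x 11 (positions 6-16)
  Group 4: 'c' x 4 (positions 17-20)
Total groups: 4

4


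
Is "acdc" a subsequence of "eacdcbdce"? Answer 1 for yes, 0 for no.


Check if "acdc" is a subsequence of "eacdcbdce"
Greedy scan:
  Position 0 ('e'): no match needed
  Position 1 ('a'): matches sub[0] = 'a'
  Position 2 ('c'): matches sub[1] = 'c'
  Position 3 ('d'): matches sub[2] = 'd'
  Position 4 ('c'): matches sub[3] = 'c'
  Position 5 ('b'): no match needed
  Position 6 ('d'): no match needed
  Position 7 ('c'): no match needed
  Position 8 ('e'): no match needed
All 4 characters matched => is a subsequence

1


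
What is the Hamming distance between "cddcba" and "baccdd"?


Comparing "cddcba" and "baccdd" position by position:
  Position 0: 'c' vs 'b' => differ
  Position 1: 'd' vs 'a' => differ
  Position 2: 'd' vs 'c' => differ
  Position 3: 'c' vs 'c' => same
  Position 4: 'b' vs 'd' => differ
  Position 5: 'a' vs 'd' => differ
Total differences (Hamming distance): 5

5


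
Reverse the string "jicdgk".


Input: jicdgk
Reading characters right to left:
  Position 5: 'k'
  Position 4: 'g'
  Position 3: 'd'
  Position 2: 'c'
  Position 1: 'i'
  Position 0: 'j'
Reversed: kgdcij

kgdcij


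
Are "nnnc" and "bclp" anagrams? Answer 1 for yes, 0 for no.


Strings: "nnnc", "bclp"
Sorted first:  cnnn
Sorted second: bclp
Differ at position 0: 'c' vs 'b' => not anagrams

0


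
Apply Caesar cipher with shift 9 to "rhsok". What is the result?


Caesar cipher: shift "rhsok" by 9
  'r' (pos 17) + 9 = pos 0 = 'a'
  'h' (pos 7) + 9 = pos 16 = 'q'
  's' (pos 18) + 9 = pos 1 = 'b'
  'o' (pos 14) + 9 = pos 23 = 'x'
  'k' (pos 10) + 9 = pos 19 = 't'
Result: aqbxt

aqbxt


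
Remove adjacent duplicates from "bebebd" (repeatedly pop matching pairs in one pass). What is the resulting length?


Input: bebebd
Stack-based adjacent duplicate removal:
  Read 'b': push. Stack: b
  Read 'e': push. Stack: be
  Read 'b': push. Stack: beb
  Read 'e': push. Stack: bebe
  Read 'b': push. Stack: bebeb
  Read 'd': push. Stack: bebebd
Final stack: "bebebd" (length 6)

6


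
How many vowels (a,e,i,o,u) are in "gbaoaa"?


Input: gbaoaa
Checking each character:
  'g' at position 0: consonant
  'b' at position 1: consonant
  'a' at position 2: vowel (running total: 1)
  'o' at position 3: vowel (running total: 2)
  'a' at position 4: vowel (running total: 3)
  'a' at position 5: vowel (running total: 4)
Total vowels: 4

4


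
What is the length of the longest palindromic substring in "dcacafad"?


Input: "dcacafad"
Checking substrings for palindromes:
  [1:4] "cac" (len 3) => palindrome
  [2:5] "aca" (len 3) => palindrome
  [4:7] "afa" (len 3) => palindrome
Longest palindromic substring: "cac" with length 3

3


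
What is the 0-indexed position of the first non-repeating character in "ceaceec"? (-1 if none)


Input: ceaceec
Character frequencies:
  'a': 1
  'c': 3
  'e': 3
Scanning left to right for freq == 1:
  Position 0 ('c'): freq=3, skip
  Position 1 ('e'): freq=3, skip
  Position 2 ('a'): unique! => answer = 2

2


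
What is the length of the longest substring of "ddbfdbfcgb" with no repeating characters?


Input: "ddbfdbfcgb"
Sliding window (track last position of each char):
  Position 0 ('d'): window [0,0] length 1 -- new best
  Position 1 ('d'): repeat (last at 0), move window start to 1
  Position 1 ('d'): window [1,1] length 1
  Position 2 ('b'): window [1,2] length 2 -- new best
  Position 3 ('f'): window [1,3] length 3 -- new best
  Position 4 ('d'): repeat (last at 1), move window start to 2
  Position 4 ('d'): window [2,4] length 3
  Position 5 ('b'): repeat (last at 2), move window start to 3
  Position 5 ('b'): window [3,5] length 3
  Position 6 ('f'): repeat (last at 3), move window start to 4
  Position 6 ('f'): window [4,6] length 3
  Position 7 ('c'): window [4,7] length 4 -- new best
  Position 8 ('g'): window [4,8] length 5 -- new best
  Position 9 ('b'): repeat (last at 5), move window start to 6
  Position 9 ('b'): window [6,9] length 4
Longest substring with no repeats: "dbfcg" with length 5

5


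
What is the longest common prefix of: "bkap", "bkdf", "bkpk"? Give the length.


Words: bkap, bkdf, bkpk
  Position 0: all 'b' => match
  Position 1: all 'k' => match
  Position 2: ('a', 'd', 'p') => mismatch, stop
LCP = "bk" (length 2)

2


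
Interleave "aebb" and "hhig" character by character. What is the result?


Interleaving "aebb" and "hhig":
  Position 0: 'a' from first, 'h' from second => "ah"
  Position 1: 'e' from first, 'h' from second => "eh"
  Position 2: 'b' from first, 'i' from second => "bi"
  Position 3: 'b' from first, 'g' from second => "bg"
Result: ahehbibg

ahehbibg


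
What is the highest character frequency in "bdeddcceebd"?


Input: bdeddcceebd
Character counts:
  'b': 2
  'c': 2
  'd': 4
  'e': 3
Maximum frequency: 4

4


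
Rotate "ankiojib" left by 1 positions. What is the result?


Input: "ankiojib", rotate left by 1
First 1 characters: "a"
Remaining characters: "nkiojib"
Concatenate remaining + first: "nkiojib" + "a" = "nkiojiba"

nkiojiba


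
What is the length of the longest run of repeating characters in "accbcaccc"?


Input: "accbcaccc"
Scanning for longest run:
  Position 1 ('c'): new char, reset run to 1
  Position 2 ('c'): continues run of 'c', length=2
  Position 3 ('b'): new char, reset run to 1
  Position 4 ('c'): new char, reset run to 1
  Position 5 ('a'): new char, reset run to 1
  Position 6 ('c'): new char, reset run to 1
  Position 7 ('c'): continues run of 'c', length=2
  Position 8 ('c'): continues run of 'c', length=3
Longest run: 'c' with length 3

3


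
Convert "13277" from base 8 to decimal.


Input: "13277" in base 8
Positional expansion:
  Digit '1' (value 1) x 8^4 = 4096
  Digit '3' (value 3) x 8^3 = 1536
  Digit '2' (value 2) x 8^2 = 128
  Digit '7' (value 7) x 8^1 = 56
  Digit '7' (value 7) x 8^0 = 7
Sum = 5823

5823


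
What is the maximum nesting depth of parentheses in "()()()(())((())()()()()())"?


Input: "()()()(())((())()()()()())"
Tracking depth:
  Position 0 '(': depth becomes 1
  Position 1 ')': depth becomes 0
  Position 2 '(': depth becomes 1
  Position 3 ')': depth becomes 0
  Position 4 '(': depth becomes 1
  Position 5 ')': depth becomes 0
  Position 6 '(': depth becomes 1
  Position 7 '(': depth becomes 2
  Position 8 ')': depth becomes 1
  Position 9 ')': depth becomes 0
  Position 10 '(': depth becomes 1
  Position 11 '(': depth becomes 2
  Position 12 '(': depth becomes 3
  Position 13 ')': depth becomes 2
  Position 14 ')': depth becomes 1
  Position 15 '(': depth becomes 2
  Position 16 ')': depth becomes 1
  Position 17 '(': depth becomes 2
  Position 18 ')': depth becomes 1
  Position 19 '(': depth becomes 2
  Position 20 ')': depth becomes 1
  Position 21 '(': depth becomes 2
  Position 22 ')': depth becomes 1
  Position 23 '(': depth becomes 2
  Position 24 ')': depth becomes 1
  Position 25 ')': depth becomes 0
Maximum depth reached: 3

3


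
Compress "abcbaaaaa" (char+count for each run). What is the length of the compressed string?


Input: abcbaaaaa
Runs:
  'a' x 1 => "a1"
  'b' x 1 => "b1"
  'c' x 1 => "c1"
  'b' x 1 => "b1"
  'a' x 5 => "a5"
Compressed: "a1b1c1b1a5"
Compressed length: 10

10


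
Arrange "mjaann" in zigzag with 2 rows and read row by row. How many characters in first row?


Zigzag "mjaann" into 2 rows:
Placing characters:
  'm' => row 0
  'j' => row 1
  'a' => row 0
  'a' => row 1
  'n' => row 0
  'n' => row 1
Rows:
  Row 0: "man"
  Row 1: "jan"
First row length: 3

3
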